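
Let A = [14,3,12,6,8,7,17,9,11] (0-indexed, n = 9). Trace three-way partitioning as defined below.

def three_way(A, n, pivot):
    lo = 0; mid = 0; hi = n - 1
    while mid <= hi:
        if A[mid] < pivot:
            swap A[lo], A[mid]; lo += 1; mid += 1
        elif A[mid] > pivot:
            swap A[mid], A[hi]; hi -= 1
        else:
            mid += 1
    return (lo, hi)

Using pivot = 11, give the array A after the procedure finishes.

[3,9,6,8,7,11,17,12,14]

pivot = 11; lo=0, mid=0, hi=8
A[mid]=14>11: swap A[0],A[8]; hi=7 → [11,3,12,6,8,7,17,9,14]
A[mid]=11=11: mid=1
A[mid]=3<11: swap A[0],A[1]; lo=1,mid=2 → [3,11,12,6,8,7,17,9,14]
A[mid]=12>11: swap A[2],A[7]; hi=6 → [3,11,9,6,8,7,17,12,14]
A[mid]=9<11: swap A[1],A[2]; lo=2,mid=3 → [3,9,11,6,8,7,17,12,14]
A[mid]=6<11: swap A[2],A[3]; lo=3,mid=4 → [3,9,6,11,8,7,17,12,14]
A[mid]=8<11: swap A[3],A[4]; lo=4,mid=5 → [3,9,6,8,11,7,17,12,14]
A[mid]=7<11: swap A[4],A[5]; lo=5,mid=6 → [3,9,6,8,7,11,17,12,14]
A[mid]=17>11: swap A[6],A[6]; hi=5 → [3,9,6,8,7,11,17,12,14]
end: lo=5, hi=5; A = [3,9,6,8,7,11,17,12,14]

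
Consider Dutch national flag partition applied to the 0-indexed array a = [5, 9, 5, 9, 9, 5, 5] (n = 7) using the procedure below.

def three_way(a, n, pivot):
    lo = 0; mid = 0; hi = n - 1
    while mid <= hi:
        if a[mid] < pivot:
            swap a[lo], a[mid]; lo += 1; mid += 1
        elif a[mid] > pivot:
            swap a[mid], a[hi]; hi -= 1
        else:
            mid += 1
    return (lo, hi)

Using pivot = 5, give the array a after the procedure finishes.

[5, 5, 5, 5, 9, 9, 9]

lo=0 mid=0 hi=6
5=5: mid=1
9>5: swap(1,6), hi=5 ⇒ [5, 5, 5, 9, 9, 5, 9]
5=5: mid=2
5=5: mid=3
9>5: swap(3,5), hi=4 ⇒ [5, 5, 5, 5, 9, 9, 9]
5=5: mid=4
9>5: swap(4,4), hi=3 ⇒ [5, 5, 5, 5, 9, 9, 9]
done. lo=0 hi=3; a=[5, 5, 5, 5, 9, 9, 9]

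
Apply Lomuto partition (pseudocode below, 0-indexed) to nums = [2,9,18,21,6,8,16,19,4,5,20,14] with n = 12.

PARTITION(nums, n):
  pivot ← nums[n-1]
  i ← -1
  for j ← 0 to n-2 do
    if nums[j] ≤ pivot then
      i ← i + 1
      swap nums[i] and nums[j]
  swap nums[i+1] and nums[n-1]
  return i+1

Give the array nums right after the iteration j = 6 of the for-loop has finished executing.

pivot = nums[11] = 14; i = -1
j=0: nums[0]=2 ≤ 14 → i=0, swap nums[0],nums[0] (no change) → [2,9,18,21,6,8,16,19,4,5,20,14]
j=1: nums[1]=9 ≤ 14 → i=1, swap nums[1],nums[1] (no change) → [2,9,18,21,6,8,16,19,4,5,20,14]
j=2: nums[2]=18 > 14 → no swap
j=3: nums[3]=21 > 14 → no swap
j=4: nums[4]=6 ≤ 14 → i=2, swap nums[2],nums[4] → [2,9,6,21,18,8,16,19,4,5,20,14]
j=5: nums[5]=8 ≤ 14 → i=3, swap nums[3],nums[5] → [2,9,6,8,18,21,16,19,4,5,20,14]
j=6: nums[6]=16 > 14 → no swap
(after j=6) nums = [2,9,6,8,18,21,16,19,4,5,20,14]

[2,9,6,8,18,21,16,19,4,5,20,14]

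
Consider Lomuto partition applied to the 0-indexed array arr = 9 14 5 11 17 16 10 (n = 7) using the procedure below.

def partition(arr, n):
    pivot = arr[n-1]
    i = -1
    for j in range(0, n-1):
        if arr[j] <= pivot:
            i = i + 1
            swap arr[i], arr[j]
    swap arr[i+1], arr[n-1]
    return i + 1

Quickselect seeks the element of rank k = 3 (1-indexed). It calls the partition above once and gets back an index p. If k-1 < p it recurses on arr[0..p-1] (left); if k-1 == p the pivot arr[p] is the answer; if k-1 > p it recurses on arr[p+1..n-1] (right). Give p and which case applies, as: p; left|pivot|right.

2; pivot

pivot = arr[6] = 10; i = -1
j=0: arr[0]=9 ≤ 10 → i=0, swap arr[0],arr[0] (no change) → 9 14 5 11 17 16 10
j=1: arr[1]=14 > 10 → no swap
j=2: arr[2]=5 ≤ 10 → i=1, swap arr[1],arr[2] → 9 5 14 11 17 16 10
j=3: arr[3]=11 > 10 → no swap
j=4: arr[4]=17 > 10 → no swap
j=5: arr[5]=16 > 10 → no swap
final swap arr[2],arr[6] → 9 5 10 11 17 16 14; return 2
p = 2; k-1 = 2 == 2 ⇒ pivot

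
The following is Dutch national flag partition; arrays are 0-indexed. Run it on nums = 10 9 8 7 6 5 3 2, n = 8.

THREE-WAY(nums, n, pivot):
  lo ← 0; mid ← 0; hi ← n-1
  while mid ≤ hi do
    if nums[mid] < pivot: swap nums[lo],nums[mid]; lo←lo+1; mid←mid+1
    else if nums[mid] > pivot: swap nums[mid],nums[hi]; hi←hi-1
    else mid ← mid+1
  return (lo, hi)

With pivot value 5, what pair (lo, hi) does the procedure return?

pivot = 5; lo=0, mid=0, hi=7
nums[mid]=10>5: swap nums[0],nums[7]; hi=6 → 2 9 8 7 6 5 3 10
nums[mid]=2<5: swap nums[0],nums[0]; lo=1,mid=1 → 2 9 8 7 6 5 3 10
nums[mid]=9>5: swap nums[1],nums[6]; hi=5 → 2 3 8 7 6 5 9 10
nums[mid]=3<5: swap nums[1],nums[1]; lo=2,mid=2 → 2 3 8 7 6 5 9 10
nums[mid]=8>5: swap nums[2],nums[5]; hi=4 → 2 3 5 7 6 8 9 10
nums[mid]=5=5: mid=3
nums[mid]=7>5: swap nums[3],nums[4]; hi=3 → 2 3 5 6 7 8 9 10
nums[mid]=6>5: swap nums[3],nums[3]; hi=2 → 2 3 5 6 7 8 9 10
end: lo=2, hi=2; nums = 2 3 5 6 7 8 9 10

(2, 2)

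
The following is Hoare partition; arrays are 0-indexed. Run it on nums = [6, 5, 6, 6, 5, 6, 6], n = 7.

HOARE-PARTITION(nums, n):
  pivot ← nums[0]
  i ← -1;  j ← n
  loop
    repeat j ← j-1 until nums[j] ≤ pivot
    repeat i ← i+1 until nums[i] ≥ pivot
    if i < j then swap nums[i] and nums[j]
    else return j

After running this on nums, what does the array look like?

pivot = nums[0] = 6; i = -1, j = 7
j→6 (nums[6]=6≤6), i→0 (nums[0]=6≥6); i<j, swap → [6, 5, 6, 6, 5, 6, 6]
j→5 (nums[5]=6≤6), i→2 (nums[2]=6≥6); i<j, swap → [6, 5, 6, 6, 5, 6, 6]
j→4 (nums[4]=5≤6), i→3 (nums[3]=6≥6); i<j, swap → [6, 5, 6, 5, 6, 6, 6]
j→3, i→4; i≥j, return j=3. nums = [6, 5, 6, 5, 6, 6, 6]

[6, 5, 6, 5, 6, 6, 6]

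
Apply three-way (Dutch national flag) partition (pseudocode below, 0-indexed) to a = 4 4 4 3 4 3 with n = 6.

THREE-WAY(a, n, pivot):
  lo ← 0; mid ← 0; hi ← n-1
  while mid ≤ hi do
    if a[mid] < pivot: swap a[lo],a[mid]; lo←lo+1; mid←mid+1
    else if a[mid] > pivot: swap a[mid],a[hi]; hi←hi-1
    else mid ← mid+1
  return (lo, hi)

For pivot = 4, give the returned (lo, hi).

(2, 5)

lo=0 mid=0 hi=5
4=4: mid=1
4=4: mid=2
4=4: mid=3
3<4: swap(0,3), lo=1 mid=4 ⇒ 3 4 4 4 4 3
4=4: mid=5
3<4: swap(1,5), lo=2 mid=6 ⇒ 3 3 4 4 4 4
done. lo=2 hi=5; a=3 3 4 4 4 4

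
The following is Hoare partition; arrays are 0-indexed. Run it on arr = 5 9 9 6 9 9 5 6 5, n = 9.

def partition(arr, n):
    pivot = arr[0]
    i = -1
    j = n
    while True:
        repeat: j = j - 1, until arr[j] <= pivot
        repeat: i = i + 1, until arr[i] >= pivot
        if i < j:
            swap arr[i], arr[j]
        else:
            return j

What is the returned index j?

1

pivot = arr[0] = 5; i = -1, j = 9
j→8 (arr[8]=5≤5), i→0 (arr[0]=5≥5); i<j, swap → 5 9 9 6 9 9 5 6 5
j→6 (arr[6]=5≤5), i→1 (arr[1]=9≥5); i<j, swap → 5 5 9 6 9 9 9 6 5
j→1, i→2; i≥j, return j=1. arr = 5 5 9 6 9 9 9 6 5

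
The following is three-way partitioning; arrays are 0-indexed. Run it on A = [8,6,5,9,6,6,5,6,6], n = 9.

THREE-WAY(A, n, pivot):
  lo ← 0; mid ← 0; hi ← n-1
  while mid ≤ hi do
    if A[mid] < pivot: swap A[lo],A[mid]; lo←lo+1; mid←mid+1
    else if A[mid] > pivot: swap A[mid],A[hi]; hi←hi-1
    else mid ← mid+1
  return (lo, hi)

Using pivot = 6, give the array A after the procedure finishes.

lo=0 mid=0 hi=8
8>6: swap(0,8), hi=7 ⇒ [6,6,5,9,6,6,5,6,8]
6=6: mid=1
6=6: mid=2
5<6: swap(0,2), lo=1 mid=3 ⇒ [5,6,6,9,6,6,5,6,8]
9>6: swap(3,7), hi=6 ⇒ [5,6,6,6,6,6,5,9,8]
6=6: mid=4
6=6: mid=5
6=6: mid=6
5<6: swap(1,6), lo=2 mid=7 ⇒ [5,5,6,6,6,6,6,9,8]
done. lo=2 hi=6; A=[5,5,6,6,6,6,6,9,8]

[5,5,6,6,6,6,6,9,8]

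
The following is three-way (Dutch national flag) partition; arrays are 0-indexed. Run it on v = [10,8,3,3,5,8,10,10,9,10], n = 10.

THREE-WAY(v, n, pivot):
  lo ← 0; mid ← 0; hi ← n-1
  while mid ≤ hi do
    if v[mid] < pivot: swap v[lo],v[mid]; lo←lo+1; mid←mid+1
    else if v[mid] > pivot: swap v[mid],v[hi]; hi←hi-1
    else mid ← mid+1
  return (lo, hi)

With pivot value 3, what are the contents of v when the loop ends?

pivot = 3; lo=0, mid=0, hi=9
v[mid]=10>3: swap v[0],v[9]; hi=8 → [10,8,3,3,5,8,10,10,9,10]
v[mid]=10>3: swap v[0],v[8]; hi=7 → [9,8,3,3,5,8,10,10,10,10]
v[mid]=9>3: swap v[0],v[7]; hi=6 → [10,8,3,3,5,8,10,9,10,10]
v[mid]=10>3: swap v[0],v[6]; hi=5 → [10,8,3,3,5,8,10,9,10,10]
v[mid]=10>3: swap v[0],v[5]; hi=4 → [8,8,3,3,5,10,10,9,10,10]
v[mid]=8>3: swap v[0],v[4]; hi=3 → [5,8,3,3,8,10,10,9,10,10]
v[mid]=5>3: swap v[0],v[3]; hi=2 → [3,8,3,5,8,10,10,9,10,10]
v[mid]=3=3: mid=1
v[mid]=8>3: swap v[1],v[2]; hi=1 → [3,3,8,5,8,10,10,9,10,10]
v[mid]=3=3: mid=2
end: lo=0, hi=1; v = [3,3,8,5,8,10,10,9,10,10]

[3,3,8,5,8,10,10,9,10,10]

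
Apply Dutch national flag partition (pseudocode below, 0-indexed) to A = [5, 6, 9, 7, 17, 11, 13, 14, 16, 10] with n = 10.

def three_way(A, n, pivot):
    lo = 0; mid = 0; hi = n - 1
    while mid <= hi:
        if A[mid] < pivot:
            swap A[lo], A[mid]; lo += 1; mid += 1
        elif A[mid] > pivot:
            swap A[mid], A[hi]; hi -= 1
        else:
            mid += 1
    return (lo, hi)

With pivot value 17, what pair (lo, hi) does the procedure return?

lo=0 mid=0 hi=9
5<17: swap(0,0), lo=1 mid=1 ⇒ [5, 6, 9, 7, 17, 11, 13, 14, 16, 10]
6<17: swap(1,1), lo=2 mid=2 ⇒ [5, 6, 9, 7, 17, 11, 13, 14, 16, 10]
9<17: swap(2,2), lo=3 mid=3 ⇒ [5, 6, 9, 7, 17, 11, 13, 14, 16, 10]
7<17: swap(3,3), lo=4 mid=4 ⇒ [5, 6, 9, 7, 17, 11, 13, 14, 16, 10]
17=17: mid=5
11<17: swap(4,5), lo=5 mid=6 ⇒ [5, 6, 9, 7, 11, 17, 13, 14, 16, 10]
13<17: swap(5,6), lo=6 mid=7 ⇒ [5, 6, 9, 7, 11, 13, 17, 14, 16, 10]
14<17: swap(6,7), lo=7 mid=8 ⇒ [5, 6, 9, 7, 11, 13, 14, 17, 16, 10]
16<17: swap(7,8), lo=8 mid=9 ⇒ [5, 6, 9, 7, 11, 13, 14, 16, 17, 10]
10<17: swap(8,9), lo=9 mid=10 ⇒ [5, 6, 9, 7, 11, 13, 14, 16, 10, 17]
done. lo=9 hi=9; A=[5, 6, 9, 7, 11, 13, 14, 16, 10, 17]

(9, 9)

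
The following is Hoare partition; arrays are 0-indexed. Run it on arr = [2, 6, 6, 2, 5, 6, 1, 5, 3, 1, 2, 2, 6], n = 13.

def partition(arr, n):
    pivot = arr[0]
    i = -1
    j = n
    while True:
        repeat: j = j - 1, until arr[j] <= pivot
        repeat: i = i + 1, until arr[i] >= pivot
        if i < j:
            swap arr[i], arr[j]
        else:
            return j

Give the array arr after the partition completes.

[2, 2, 1, 1, 5, 6, 2, 5, 3, 6, 6, 2, 6]

pivot=2
j stops at 11 (2), i stops at 0 (2); swap ⇒ [2, 6, 6, 2, 5, 6, 1, 5, 3, 1, 2, 2, 6]
j stops at 10 (2), i stops at 1 (6); swap ⇒ [2, 2, 6, 2, 5, 6, 1, 5, 3, 1, 6, 2, 6]
j stops at 9 (1), i stops at 2 (6); swap ⇒ [2, 2, 1, 2, 5, 6, 1, 5, 3, 6, 6, 2, 6]
j stops at 6 (1), i stops at 3 (2); swap ⇒ [2, 2, 1, 1, 5, 6, 2, 5, 3, 6, 6, 2, 6]
j stops at 3, i stops at 4; i≥j ⇒ return 3. arr=[2, 2, 1, 1, 5, 6, 2, 5, 3, 6, 6, 2, 6]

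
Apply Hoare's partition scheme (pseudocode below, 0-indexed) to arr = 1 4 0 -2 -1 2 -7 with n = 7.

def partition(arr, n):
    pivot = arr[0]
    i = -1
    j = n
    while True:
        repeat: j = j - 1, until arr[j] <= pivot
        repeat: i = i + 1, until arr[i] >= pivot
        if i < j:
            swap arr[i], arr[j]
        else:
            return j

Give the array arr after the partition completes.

-7 -1 0 -2 4 2 1

pivot = arr[0] = 1; i = -1, j = 7
j→6 (arr[6]=-7≤1), i→0 (arr[0]=1≥1); i<j, swap → -7 4 0 -2 -1 2 1
j→4 (arr[4]=-1≤1), i→1 (arr[1]=4≥1); i<j, swap → -7 -1 0 -2 4 2 1
j→3, i→4; i≥j, return j=3. arr = -7 -1 0 -2 4 2 1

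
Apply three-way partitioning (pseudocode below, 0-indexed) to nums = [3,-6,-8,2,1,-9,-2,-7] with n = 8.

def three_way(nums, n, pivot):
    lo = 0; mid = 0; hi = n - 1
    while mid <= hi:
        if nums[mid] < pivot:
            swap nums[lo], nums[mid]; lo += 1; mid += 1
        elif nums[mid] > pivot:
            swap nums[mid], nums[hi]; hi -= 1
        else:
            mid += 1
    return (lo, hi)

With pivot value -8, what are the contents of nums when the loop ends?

[-9,-8,2,1,-6,-2,-7,3]

pivot = -8; lo=0, mid=0, hi=7
nums[mid]=3>-8: swap nums[0],nums[7]; hi=6 → [-7,-6,-8,2,1,-9,-2,3]
nums[mid]=-7>-8: swap nums[0],nums[6]; hi=5 → [-2,-6,-8,2,1,-9,-7,3]
nums[mid]=-2>-8: swap nums[0],nums[5]; hi=4 → [-9,-6,-8,2,1,-2,-7,3]
nums[mid]=-9<-8: swap nums[0],nums[0]; lo=1,mid=1 → [-9,-6,-8,2,1,-2,-7,3]
nums[mid]=-6>-8: swap nums[1],nums[4]; hi=3 → [-9,1,-8,2,-6,-2,-7,3]
nums[mid]=1>-8: swap nums[1],nums[3]; hi=2 → [-9,2,-8,1,-6,-2,-7,3]
nums[mid]=2>-8: swap nums[1],nums[2]; hi=1 → [-9,-8,2,1,-6,-2,-7,3]
nums[mid]=-8=-8: mid=2
end: lo=1, hi=1; nums = [-9,-8,2,1,-6,-2,-7,3]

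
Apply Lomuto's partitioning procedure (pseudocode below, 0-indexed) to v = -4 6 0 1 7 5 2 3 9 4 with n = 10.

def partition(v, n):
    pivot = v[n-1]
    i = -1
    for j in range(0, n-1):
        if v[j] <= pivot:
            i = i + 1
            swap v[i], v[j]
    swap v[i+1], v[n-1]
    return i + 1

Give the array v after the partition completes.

-4 0 1 2 3 4 6 7 9 5

pivot = v[9] = 4; i = -1
j=0: v[0]=-4 ≤ 4 → i=0, swap v[0],v[0] (no change) → -4 6 0 1 7 5 2 3 9 4
j=1: v[1]=6 > 4 → no swap
j=2: v[2]=0 ≤ 4 → i=1, swap v[1],v[2] → -4 0 6 1 7 5 2 3 9 4
j=3: v[3]=1 ≤ 4 → i=2, swap v[2],v[3] → -4 0 1 6 7 5 2 3 9 4
j=4: v[4]=7 > 4 → no swap
j=5: v[5]=5 > 4 → no swap
j=6: v[6]=2 ≤ 4 → i=3, swap v[3],v[6] → -4 0 1 2 7 5 6 3 9 4
j=7: v[7]=3 ≤ 4 → i=4, swap v[4],v[7] → -4 0 1 2 3 5 6 7 9 4
j=8: v[8]=9 > 4 → no swap
final swap v[5],v[9] → -4 0 1 2 3 4 6 7 9 5; return 5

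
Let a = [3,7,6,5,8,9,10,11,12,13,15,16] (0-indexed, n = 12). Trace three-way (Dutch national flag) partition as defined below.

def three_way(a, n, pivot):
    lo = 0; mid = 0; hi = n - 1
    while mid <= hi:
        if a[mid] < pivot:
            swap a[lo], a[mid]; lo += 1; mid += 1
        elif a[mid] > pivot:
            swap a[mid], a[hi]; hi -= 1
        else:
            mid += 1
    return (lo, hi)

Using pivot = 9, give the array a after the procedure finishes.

pivot = 9; lo=0, mid=0, hi=11
a[mid]=3<9: swap a[0],a[0]; lo=1,mid=1 → [3,7,6,5,8,9,10,11,12,13,15,16]
a[mid]=7<9: swap a[1],a[1]; lo=2,mid=2 → [3,7,6,5,8,9,10,11,12,13,15,16]
a[mid]=6<9: swap a[2],a[2]; lo=3,mid=3 → [3,7,6,5,8,9,10,11,12,13,15,16]
a[mid]=5<9: swap a[3],a[3]; lo=4,mid=4 → [3,7,6,5,8,9,10,11,12,13,15,16]
a[mid]=8<9: swap a[4],a[4]; lo=5,mid=5 → [3,7,6,5,8,9,10,11,12,13,15,16]
a[mid]=9=9: mid=6
a[mid]=10>9: swap a[6],a[11]; hi=10 → [3,7,6,5,8,9,16,11,12,13,15,10]
a[mid]=16>9: swap a[6],a[10]; hi=9 → [3,7,6,5,8,9,15,11,12,13,16,10]
a[mid]=15>9: swap a[6],a[9]; hi=8 → [3,7,6,5,8,9,13,11,12,15,16,10]
a[mid]=13>9: swap a[6],a[8]; hi=7 → [3,7,6,5,8,9,12,11,13,15,16,10]
a[mid]=12>9: swap a[6],a[7]; hi=6 → [3,7,6,5,8,9,11,12,13,15,16,10]
a[mid]=11>9: swap a[6],a[6]; hi=5 → [3,7,6,5,8,9,11,12,13,15,16,10]
end: lo=5, hi=5; a = [3,7,6,5,8,9,11,12,13,15,16,10]

[3,7,6,5,8,9,11,12,13,15,16,10]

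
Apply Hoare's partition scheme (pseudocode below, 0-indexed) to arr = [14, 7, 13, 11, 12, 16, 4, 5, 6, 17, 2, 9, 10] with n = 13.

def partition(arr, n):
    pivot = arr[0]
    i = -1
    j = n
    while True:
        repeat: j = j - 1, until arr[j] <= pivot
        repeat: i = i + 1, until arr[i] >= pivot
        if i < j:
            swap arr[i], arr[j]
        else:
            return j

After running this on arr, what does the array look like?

[10, 7, 13, 11, 12, 9, 4, 5, 6, 2, 17, 16, 14]

pivot=14
j stops at 12 (10), i stops at 0 (14); swap ⇒ [10, 7, 13, 11, 12, 16, 4, 5, 6, 17, 2, 9, 14]
j stops at 11 (9), i stops at 5 (16); swap ⇒ [10, 7, 13, 11, 12, 9, 4, 5, 6, 17, 2, 16, 14]
j stops at 10 (2), i stops at 9 (17); swap ⇒ [10, 7, 13, 11, 12, 9, 4, 5, 6, 2, 17, 16, 14]
j stops at 9, i stops at 10; i≥j ⇒ return 9. arr=[10, 7, 13, 11, 12, 9, 4, 5, 6, 2, 17, 16, 14]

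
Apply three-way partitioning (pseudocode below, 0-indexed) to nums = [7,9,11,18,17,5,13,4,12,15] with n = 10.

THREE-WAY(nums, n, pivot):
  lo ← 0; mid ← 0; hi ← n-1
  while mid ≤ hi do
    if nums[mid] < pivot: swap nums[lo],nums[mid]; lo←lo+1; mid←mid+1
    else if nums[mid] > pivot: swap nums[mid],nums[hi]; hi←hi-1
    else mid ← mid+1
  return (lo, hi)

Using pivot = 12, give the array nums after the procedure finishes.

[7,9,11,4,5,12,13,17,15,18]

pivot = 12; lo=0, mid=0, hi=9
nums[mid]=7<12: swap nums[0],nums[0]; lo=1,mid=1 → [7,9,11,18,17,5,13,4,12,15]
nums[mid]=9<12: swap nums[1],nums[1]; lo=2,mid=2 → [7,9,11,18,17,5,13,4,12,15]
nums[mid]=11<12: swap nums[2],nums[2]; lo=3,mid=3 → [7,9,11,18,17,5,13,4,12,15]
nums[mid]=18>12: swap nums[3],nums[9]; hi=8 → [7,9,11,15,17,5,13,4,12,18]
nums[mid]=15>12: swap nums[3],nums[8]; hi=7 → [7,9,11,12,17,5,13,4,15,18]
nums[mid]=12=12: mid=4
nums[mid]=17>12: swap nums[4],nums[7]; hi=6 → [7,9,11,12,4,5,13,17,15,18]
nums[mid]=4<12: swap nums[3],nums[4]; lo=4,mid=5 → [7,9,11,4,12,5,13,17,15,18]
nums[mid]=5<12: swap nums[4],nums[5]; lo=5,mid=6 → [7,9,11,4,5,12,13,17,15,18]
nums[mid]=13>12: swap nums[6],nums[6]; hi=5 → [7,9,11,4,5,12,13,17,15,18]
end: lo=5, hi=5; nums = [7,9,11,4,5,12,13,17,15,18]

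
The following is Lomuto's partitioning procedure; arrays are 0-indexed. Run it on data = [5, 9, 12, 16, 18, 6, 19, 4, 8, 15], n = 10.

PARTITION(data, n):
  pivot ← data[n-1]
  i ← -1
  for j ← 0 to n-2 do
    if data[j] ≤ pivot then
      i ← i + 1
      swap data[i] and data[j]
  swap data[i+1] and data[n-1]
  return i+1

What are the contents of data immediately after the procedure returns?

pivot=15, i=-1
j=0: 5≤15, i=0, swap(0,0) ⇒ [5, 9, 12, 16, 18, 6, 19, 4, 8, 15]
j=1: 9≤15, i=1, swap(1,1) ⇒ [5, 9, 12, 16, 18, 6, 19, 4, 8, 15]
j=2: 12≤15, i=2, swap(2,2) ⇒ [5, 9, 12, 16, 18, 6, 19, 4, 8, 15]
j=3: 16>15, skip
j=4: 18>15, skip
j=5: 6≤15, i=3, swap(3,5) ⇒ [5, 9, 12, 6, 18, 16, 19, 4, 8, 15]
j=6: 19>15, skip
j=7: 4≤15, i=4, swap(4,7) ⇒ [5, 9, 12, 6, 4, 16, 19, 18, 8, 15]
j=8: 8≤15, i=5, swap(5,8) ⇒ [5, 9, 12, 6, 4, 8, 19, 18, 16, 15]
swap(6,9) ⇒ [5, 9, 12, 6, 4, 8, 15, 18, 16, 19]; return 6

[5, 9, 12, 6, 4, 8, 15, 18, 16, 19]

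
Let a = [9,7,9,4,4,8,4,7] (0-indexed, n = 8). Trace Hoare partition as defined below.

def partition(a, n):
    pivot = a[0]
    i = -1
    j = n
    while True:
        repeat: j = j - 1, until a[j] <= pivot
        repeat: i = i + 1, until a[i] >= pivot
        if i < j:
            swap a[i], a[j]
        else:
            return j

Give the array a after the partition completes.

[7,7,4,4,4,8,9,9]

pivot = a[0] = 9; i = -1, j = 8
j→7 (a[7]=7≤9), i→0 (a[0]=9≥9); i<j, swap → [7,7,9,4,4,8,4,9]
j→6 (a[6]=4≤9), i→2 (a[2]=9≥9); i<j, swap → [7,7,4,4,4,8,9,9]
j→5, i→6; i≥j, return j=5. a = [7,7,4,4,4,8,9,9]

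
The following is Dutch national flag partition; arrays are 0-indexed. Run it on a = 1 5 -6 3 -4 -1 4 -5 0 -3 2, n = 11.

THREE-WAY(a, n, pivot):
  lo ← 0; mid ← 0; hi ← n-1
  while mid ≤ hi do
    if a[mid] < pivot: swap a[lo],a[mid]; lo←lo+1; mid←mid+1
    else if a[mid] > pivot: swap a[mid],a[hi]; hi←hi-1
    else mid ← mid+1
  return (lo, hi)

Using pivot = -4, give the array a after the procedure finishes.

pivot = -4; lo=0, mid=0, hi=10
a[mid]=1>-4: swap a[0],a[10]; hi=9 → 2 5 -6 3 -4 -1 4 -5 0 -3 1
a[mid]=2>-4: swap a[0],a[9]; hi=8 → -3 5 -6 3 -4 -1 4 -5 0 2 1
a[mid]=-3>-4: swap a[0],a[8]; hi=7 → 0 5 -6 3 -4 -1 4 -5 -3 2 1
a[mid]=0>-4: swap a[0],a[7]; hi=6 → -5 5 -6 3 -4 -1 4 0 -3 2 1
a[mid]=-5<-4: swap a[0],a[0]; lo=1,mid=1 → -5 5 -6 3 -4 -1 4 0 -3 2 1
a[mid]=5>-4: swap a[1],a[6]; hi=5 → -5 4 -6 3 -4 -1 5 0 -3 2 1
a[mid]=4>-4: swap a[1],a[5]; hi=4 → -5 -1 -6 3 -4 4 5 0 -3 2 1
a[mid]=-1>-4: swap a[1],a[4]; hi=3 → -5 -4 -6 3 -1 4 5 0 -3 2 1
a[mid]=-4=-4: mid=2
a[mid]=-6<-4: swap a[1],a[2]; lo=2,mid=3 → -5 -6 -4 3 -1 4 5 0 -3 2 1
a[mid]=3>-4: swap a[3],a[3]; hi=2 → -5 -6 -4 3 -1 4 5 0 -3 2 1
end: lo=2, hi=2; a = -5 -6 -4 3 -1 4 5 0 -3 2 1

-5 -6 -4 3 -1 4 5 0 -3 2 1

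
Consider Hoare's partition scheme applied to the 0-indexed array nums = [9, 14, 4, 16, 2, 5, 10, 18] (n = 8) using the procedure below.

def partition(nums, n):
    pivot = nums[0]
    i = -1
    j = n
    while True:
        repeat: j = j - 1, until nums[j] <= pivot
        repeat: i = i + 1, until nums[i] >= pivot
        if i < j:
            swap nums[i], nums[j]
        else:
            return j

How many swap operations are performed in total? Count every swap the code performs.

pivot = nums[0] = 9; i = -1, j = 8
j→5 (nums[5]=5≤9), i→0 (nums[0]=9≥9); i<j, swap → [5, 14, 4, 16, 2, 9, 10, 18]
j→4 (nums[4]=2≤9), i→1 (nums[1]=14≥9); i<j, swap → [5, 2, 4, 16, 14, 9, 10, 18]
j→2, i→3; i≥j, return j=2. nums = [5, 2, 4, 16, 14, 9, 10, 18]

2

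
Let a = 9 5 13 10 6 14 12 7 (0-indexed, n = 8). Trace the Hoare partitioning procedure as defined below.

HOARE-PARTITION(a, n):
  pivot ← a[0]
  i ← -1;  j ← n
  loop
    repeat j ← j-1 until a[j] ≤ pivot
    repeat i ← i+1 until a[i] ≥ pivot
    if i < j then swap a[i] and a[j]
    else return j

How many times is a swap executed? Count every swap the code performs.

pivot=9
j stops at 7 (7), i stops at 0 (9); swap ⇒ 7 5 13 10 6 14 12 9
j stops at 4 (6), i stops at 2 (13); swap ⇒ 7 5 6 10 13 14 12 9
j stops at 2, i stops at 3; i≥j ⇒ return 2. a=7 5 6 10 13 14 12 9

2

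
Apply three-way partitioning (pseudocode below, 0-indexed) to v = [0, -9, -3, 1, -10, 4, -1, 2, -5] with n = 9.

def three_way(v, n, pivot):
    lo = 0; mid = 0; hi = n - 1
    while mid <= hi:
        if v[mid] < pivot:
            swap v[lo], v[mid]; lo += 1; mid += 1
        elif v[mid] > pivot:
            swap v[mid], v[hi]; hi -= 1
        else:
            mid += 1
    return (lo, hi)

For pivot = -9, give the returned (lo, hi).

lo=0 mid=0 hi=8
0>-9: swap(0,8), hi=7 ⇒ [-5, -9, -3, 1, -10, 4, -1, 2, 0]
-5>-9: swap(0,7), hi=6 ⇒ [2, -9, -3, 1, -10, 4, -1, -5, 0]
2>-9: swap(0,6), hi=5 ⇒ [-1, -9, -3, 1, -10, 4, 2, -5, 0]
-1>-9: swap(0,5), hi=4 ⇒ [4, -9, -3, 1, -10, -1, 2, -5, 0]
4>-9: swap(0,4), hi=3 ⇒ [-10, -9, -3, 1, 4, -1, 2, -5, 0]
-10<-9: swap(0,0), lo=1 mid=1 ⇒ [-10, -9, -3, 1, 4, -1, 2, -5, 0]
-9=-9: mid=2
-3>-9: swap(2,3), hi=2 ⇒ [-10, -9, 1, -3, 4, -1, 2, -5, 0]
1>-9: swap(2,2), hi=1 ⇒ [-10, -9, 1, -3, 4, -1, 2, -5, 0]
done. lo=1 hi=1; v=[-10, -9, 1, -3, 4, -1, 2, -5, 0]

(1, 1)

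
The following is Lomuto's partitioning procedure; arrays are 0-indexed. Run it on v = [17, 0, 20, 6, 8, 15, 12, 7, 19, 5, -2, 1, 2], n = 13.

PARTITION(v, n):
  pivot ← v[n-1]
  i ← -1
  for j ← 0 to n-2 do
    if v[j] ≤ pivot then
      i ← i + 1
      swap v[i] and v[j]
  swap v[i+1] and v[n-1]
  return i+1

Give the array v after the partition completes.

[0, -2, 1, 2, 8, 15, 12, 7, 19, 5, 17, 20, 6]

pivot=2, i=-1
j=0: 17>2, skip
j=1: 0≤2, i=0, swap(0,1) ⇒ [0, 17, 20, 6, 8, 15, 12, 7, 19, 5, -2, 1, 2]
j=2: 20>2, skip
j=3: 6>2, skip
j=4: 8>2, skip
j=5: 15>2, skip
j=6: 12>2, skip
j=7: 7>2, skip
j=8: 19>2, skip
j=9: 5>2, skip
j=10: -2≤2, i=1, swap(1,10) ⇒ [0, -2, 20, 6, 8, 15, 12, 7, 19, 5, 17, 1, 2]
j=11: 1≤2, i=2, swap(2,11) ⇒ [0, -2, 1, 6, 8, 15, 12, 7, 19, 5, 17, 20, 2]
swap(3,12) ⇒ [0, -2, 1, 2, 8, 15, 12, 7, 19, 5, 17, 20, 6]; return 3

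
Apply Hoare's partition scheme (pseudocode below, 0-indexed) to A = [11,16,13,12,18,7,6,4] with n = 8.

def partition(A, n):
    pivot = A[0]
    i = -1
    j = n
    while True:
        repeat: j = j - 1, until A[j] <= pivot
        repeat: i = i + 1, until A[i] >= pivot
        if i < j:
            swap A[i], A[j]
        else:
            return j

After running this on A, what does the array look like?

pivot=11
j stops at 7 (4), i stops at 0 (11); swap ⇒ [4,16,13,12,18,7,6,11]
j stops at 6 (6), i stops at 1 (16); swap ⇒ [4,6,13,12,18,7,16,11]
j stops at 5 (7), i stops at 2 (13); swap ⇒ [4,6,7,12,18,13,16,11]
j stops at 2, i stops at 3; i≥j ⇒ return 2. A=[4,6,7,12,18,13,16,11]

[4,6,7,12,18,13,16,11]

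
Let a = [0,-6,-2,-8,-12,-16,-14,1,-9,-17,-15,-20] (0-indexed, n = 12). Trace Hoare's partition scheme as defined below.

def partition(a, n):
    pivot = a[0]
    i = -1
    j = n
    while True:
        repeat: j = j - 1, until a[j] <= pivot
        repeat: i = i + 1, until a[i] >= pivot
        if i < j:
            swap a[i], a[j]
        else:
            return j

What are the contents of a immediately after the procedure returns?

pivot=0
j stops at 11 (-20), i stops at 0 (0); swap ⇒ [-20,-6,-2,-8,-12,-16,-14,1,-9,-17,-15,0]
j stops at 10 (-15), i stops at 7 (1); swap ⇒ [-20,-6,-2,-8,-12,-16,-14,-15,-9,-17,1,0]
j stops at 9, i stops at 10; i≥j ⇒ return 9. a=[-20,-6,-2,-8,-12,-16,-14,-15,-9,-17,1,0]

[-20,-6,-2,-8,-12,-16,-14,-15,-9,-17,1,0]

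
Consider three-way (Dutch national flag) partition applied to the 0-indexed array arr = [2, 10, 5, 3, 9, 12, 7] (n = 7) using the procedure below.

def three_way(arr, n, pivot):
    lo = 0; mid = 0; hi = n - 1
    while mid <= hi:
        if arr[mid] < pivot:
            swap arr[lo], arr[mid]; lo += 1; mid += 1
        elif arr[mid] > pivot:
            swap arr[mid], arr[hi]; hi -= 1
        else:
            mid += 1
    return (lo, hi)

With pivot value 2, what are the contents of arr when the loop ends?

[2, 5, 3, 9, 12, 7, 10]

lo=0 mid=0 hi=6
2=2: mid=1
10>2: swap(1,6), hi=5 ⇒ [2, 7, 5, 3, 9, 12, 10]
7>2: swap(1,5), hi=4 ⇒ [2, 12, 5, 3, 9, 7, 10]
12>2: swap(1,4), hi=3 ⇒ [2, 9, 5, 3, 12, 7, 10]
9>2: swap(1,3), hi=2 ⇒ [2, 3, 5, 9, 12, 7, 10]
3>2: swap(1,2), hi=1 ⇒ [2, 5, 3, 9, 12, 7, 10]
5>2: swap(1,1), hi=0 ⇒ [2, 5, 3, 9, 12, 7, 10]
done. lo=0 hi=0; arr=[2, 5, 3, 9, 12, 7, 10]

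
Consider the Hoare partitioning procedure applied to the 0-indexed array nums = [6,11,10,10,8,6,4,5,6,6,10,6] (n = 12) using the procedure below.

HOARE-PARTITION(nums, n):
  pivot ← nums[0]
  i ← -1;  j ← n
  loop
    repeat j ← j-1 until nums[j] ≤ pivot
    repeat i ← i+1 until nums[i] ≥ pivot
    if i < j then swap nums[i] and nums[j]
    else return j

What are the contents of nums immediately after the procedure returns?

[6,6,6,5,4,6,8,10,10,11,10,6]

pivot=6
j stops at 11 (6), i stops at 0 (6); swap ⇒ [6,11,10,10,8,6,4,5,6,6,10,6]
j stops at 9 (6), i stops at 1 (11); swap ⇒ [6,6,10,10,8,6,4,5,6,11,10,6]
j stops at 8 (6), i stops at 2 (10); swap ⇒ [6,6,6,10,8,6,4,5,10,11,10,6]
j stops at 7 (5), i stops at 3 (10); swap ⇒ [6,6,6,5,8,6,4,10,10,11,10,6]
j stops at 6 (4), i stops at 4 (8); swap ⇒ [6,6,6,5,4,6,8,10,10,11,10,6]
j stops at 5, i stops at 5; i≥j ⇒ return 5. nums=[6,6,6,5,4,6,8,10,10,11,10,6]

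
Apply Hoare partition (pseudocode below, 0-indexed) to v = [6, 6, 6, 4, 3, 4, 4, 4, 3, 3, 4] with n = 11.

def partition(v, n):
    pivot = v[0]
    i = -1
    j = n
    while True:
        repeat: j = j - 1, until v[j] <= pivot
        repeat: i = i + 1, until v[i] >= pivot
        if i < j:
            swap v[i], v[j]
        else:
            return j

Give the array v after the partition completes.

[4, 3, 3, 4, 3, 4, 4, 4, 6, 6, 6]

pivot = v[0] = 6; i = -1, j = 11
j→10 (v[10]=4≤6), i→0 (v[0]=6≥6); i<j, swap → [4, 6, 6, 4, 3, 4, 4, 4, 3, 3, 6]
j→9 (v[9]=3≤6), i→1 (v[1]=6≥6); i<j, swap → [4, 3, 6, 4, 3, 4, 4, 4, 3, 6, 6]
j→8 (v[8]=3≤6), i→2 (v[2]=6≥6); i<j, swap → [4, 3, 3, 4, 3, 4, 4, 4, 6, 6, 6]
j→7, i→8; i≥j, return j=7. v = [4, 3, 3, 4, 3, 4, 4, 4, 6, 6, 6]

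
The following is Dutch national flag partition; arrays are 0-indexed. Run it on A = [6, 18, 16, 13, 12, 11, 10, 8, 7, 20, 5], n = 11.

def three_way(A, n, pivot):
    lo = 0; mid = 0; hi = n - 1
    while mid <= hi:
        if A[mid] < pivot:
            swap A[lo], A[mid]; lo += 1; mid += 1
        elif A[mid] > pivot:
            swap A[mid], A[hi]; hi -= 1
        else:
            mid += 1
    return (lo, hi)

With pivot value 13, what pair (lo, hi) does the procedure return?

lo=0 mid=0 hi=10
6<13: swap(0,0), lo=1 mid=1 ⇒ [6, 18, 16, 13, 12, 11, 10, 8, 7, 20, 5]
18>13: swap(1,10), hi=9 ⇒ [6, 5, 16, 13, 12, 11, 10, 8, 7, 20, 18]
5<13: swap(1,1), lo=2 mid=2 ⇒ [6, 5, 16, 13, 12, 11, 10, 8, 7, 20, 18]
16>13: swap(2,9), hi=8 ⇒ [6, 5, 20, 13, 12, 11, 10, 8, 7, 16, 18]
20>13: swap(2,8), hi=7 ⇒ [6, 5, 7, 13, 12, 11, 10, 8, 20, 16, 18]
7<13: swap(2,2), lo=3 mid=3 ⇒ [6, 5, 7, 13, 12, 11, 10, 8, 20, 16, 18]
13=13: mid=4
12<13: swap(3,4), lo=4 mid=5 ⇒ [6, 5, 7, 12, 13, 11, 10, 8, 20, 16, 18]
11<13: swap(4,5), lo=5 mid=6 ⇒ [6, 5, 7, 12, 11, 13, 10, 8, 20, 16, 18]
10<13: swap(5,6), lo=6 mid=7 ⇒ [6, 5, 7, 12, 11, 10, 13, 8, 20, 16, 18]
8<13: swap(6,7), lo=7 mid=8 ⇒ [6, 5, 7, 12, 11, 10, 8, 13, 20, 16, 18]
done. lo=7 hi=7; A=[6, 5, 7, 12, 11, 10, 8, 13, 20, 16, 18]

(7, 7)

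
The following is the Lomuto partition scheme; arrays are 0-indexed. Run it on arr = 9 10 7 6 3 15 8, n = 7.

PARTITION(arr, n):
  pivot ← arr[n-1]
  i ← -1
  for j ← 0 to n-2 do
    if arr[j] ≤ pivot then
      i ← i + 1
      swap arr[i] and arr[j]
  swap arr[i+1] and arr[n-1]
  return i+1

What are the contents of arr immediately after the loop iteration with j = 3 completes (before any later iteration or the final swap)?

7 6 9 10 3 15 8

pivot = arr[6] = 8; i = -1
j=0: arr[0]=9 > 8 → no swap
j=1: arr[1]=10 > 8 → no swap
j=2: arr[2]=7 ≤ 8 → i=0, swap arr[0],arr[2] → 7 10 9 6 3 15 8
j=3: arr[3]=6 ≤ 8 → i=1, swap arr[1],arr[3] → 7 6 9 10 3 15 8
(after j=3) arr = 7 6 9 10 3 15 8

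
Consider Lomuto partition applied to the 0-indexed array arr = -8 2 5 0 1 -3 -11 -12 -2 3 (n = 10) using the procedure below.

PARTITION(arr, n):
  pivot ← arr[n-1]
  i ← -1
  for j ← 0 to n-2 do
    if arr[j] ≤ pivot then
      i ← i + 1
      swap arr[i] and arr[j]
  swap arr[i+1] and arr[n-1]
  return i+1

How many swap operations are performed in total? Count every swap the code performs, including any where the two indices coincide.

pivot=3, i=-1
j=0: -8≤3, i=0, swap(0,0) ⇒ -8 2 5 0 1 -3 -11 -12 -2 3
j=1: 2≤3, i=1, swap(1,1) ⇒ -8 2 5 0 1 -3 -11 -12 -2 3
j=2: 5>3, skip
j=3: 0≤3, i=2, swap(2,3) ⇒ -8 2 0 5 1 -3 -11 -12 -2 3
j=4: 1≤3, i=3, swap(3,4) ⇒ -8 2 0 1 5 -3 -11 -12 -2 3
j=5: -3≤3, i=4, swap(4,5) ⇒ -8 2 0 1 -3 5 -11 -12 -2 3
j=6: -11≤3, i=5, swap(5,6) ⇒ -8 2 0 1 -3 -11 5 -12 -2 3
j=7: -12≤3, i=6, swap(6,7) ⇒ -8 2 0 1 -3 -11 -12 5 -2 3
j=8: -2≤3, i=7, swap(7,8) ⇒ -8 2 0 1 -3 -11 -12 -2 5 3
swap(8,9) ⇒ -8 2 0 1 -3 -11 -12 -2 3 5; return 8

9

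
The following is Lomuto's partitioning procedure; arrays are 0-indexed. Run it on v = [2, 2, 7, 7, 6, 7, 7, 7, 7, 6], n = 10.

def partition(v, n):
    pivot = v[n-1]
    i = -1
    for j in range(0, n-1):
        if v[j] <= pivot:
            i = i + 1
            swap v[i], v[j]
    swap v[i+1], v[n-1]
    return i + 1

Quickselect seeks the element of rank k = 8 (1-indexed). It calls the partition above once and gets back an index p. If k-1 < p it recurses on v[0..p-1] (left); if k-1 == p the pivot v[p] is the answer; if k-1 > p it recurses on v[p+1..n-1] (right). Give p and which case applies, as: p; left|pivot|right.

3; right

pivot = v[9] = 6; i = -1
j=0: v[0]=2 ≤ 6 → i=0, swap v[0],v[0] (no change) → [2, 2, 7, 7, 6, 7, 7, 7, 7, 6]
j=1: v[1]=2 ≤ 6 → i=1, swap v[1],v[1] (no change) → [2, 2, 7, 7, 6, 7, 7, 7, 7, 6]
j=2: v[2]=7 > 6 → no swap
j=3: v[3]=7 > 6 → no swap
j=4: v[4]=6 ≤ 6 → i=2, swap v[2],v[4] → [2, 2, 6, 7, 7, 7, 7, 7, 7, 6]
j=5: v[5]=7 > 6 → no swap
j=6: v[6]=7 > 6 → no swap
j=7: v[7]=7 > 6 → no swap
j=8: v[8]=7 > 6 → no swap
final swap v[3],v[9] → [2, 2, 6, 6, 7, 7, 7, 7, 7, 7]; return 3
p = 3; k-1 = 7 > 3 ⇒ right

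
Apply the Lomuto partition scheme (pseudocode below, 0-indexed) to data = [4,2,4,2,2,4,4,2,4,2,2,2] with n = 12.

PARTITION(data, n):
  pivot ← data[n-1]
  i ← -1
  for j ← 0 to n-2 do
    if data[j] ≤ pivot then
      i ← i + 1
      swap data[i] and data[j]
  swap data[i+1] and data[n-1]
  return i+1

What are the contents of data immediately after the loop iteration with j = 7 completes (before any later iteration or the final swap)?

pivot = data[11] = 2; i = -1
j=0: data[0]=4 > 2 → no swap
j=1: data[1]=2 ≤ 2 → i=0, swap data[0],data[1] → [2,4,4,2,2,4,4,2,4,2,2,2]
j=2: data[2]=4 > 2 → no swap
j=3: data[3]=2 ≤ 2 → i=1, swap data[1],data[3] → [2,2,4,4,2,4,4,2,4,2,2,2]
j=4: data[4]=2 ≤ 2 → i=2, swap data[2],data[4] → [2,2,2,4,4,4,4,2,4,2,2,2]
j=5: data[5]=4 > 2 → no swap
j=6: data[6]=4 > 2 → no swap
j=7: data[7]=2 ≤ 2 → i=3, swap data[3],data[7] → [2,2,2,2,4,4,4,4,4,2,2,2]
(after j=7) data = [2,2,2,2,4,4,4,4,4,2,2,2]

[2,2,2,2,4,4,4,4,4,2,2,2]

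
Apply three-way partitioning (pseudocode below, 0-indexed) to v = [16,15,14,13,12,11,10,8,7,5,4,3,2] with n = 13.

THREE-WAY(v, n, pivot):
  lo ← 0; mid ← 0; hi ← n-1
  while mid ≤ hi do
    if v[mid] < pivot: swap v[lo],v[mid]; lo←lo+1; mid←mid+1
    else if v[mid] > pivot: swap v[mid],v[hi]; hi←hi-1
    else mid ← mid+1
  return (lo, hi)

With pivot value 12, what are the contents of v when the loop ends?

[2,3,4,5,11,10,8,7,12,13,14,15,16]

pivot = 12; lo=0, mid=0, hi=12
v[mid]=16>12: swap v[0],v[12]; hi=11 → [2,15,14,13,12,11,10,8,7,5,4,3,16]
v[mid]=2<12: swap v[0],v[0]; lo=1,mid=1 → [2,15,14,13,12,11,10,8,7,5,4,3,16]
v[mid]=15>12: swap v[1],v[11]; hi=10 → [2,3,14,13,12,11,10,8,7,5,4,15,16]
v[mid]=3<12: swap v[1],v[1]; lo=2,mid=2 → [2,3,14,13,12,11,10,8,7,5,4,15,16]
v[mid]=14>12: swap v[2],v[10]; hi=9 → [2,3,4,13,12,11,10,8,7,5,14,15,16]
v[mid]=4<12: swap v[2],v[2]; lo=3,mid=3 → [2,3,4,13,12,11,10,8,7,5,14,15,16]
v[mid]=13>12: swap v[3],v[9]; hi=8 → [2,3,4,5,12,11,10,8,7,13,14,15,16]
v[mid]=5<12: swap v[3],v[3]; lo=4,mid=4 → [2,3,4,5,12,11,10,8,7,13,14,15,16]
v[mid]=12=12: mid=5
v[mid]=11<12: swap v[4],v[5]; lo=5,mid=6 → [2,3,4,5,11,12,10,8,7,13,14,15,16]
v[mid]=10<12: swap v[5],v[6]; lo=6,mid=7 → [2,3,4,5,11,10,12,8,7,13,14,15,16]
v[mid]=8<12: swap v[6],v[7]; lo=7,mid=8 → [2,3,4,5,11,10,8,12,7,13,14,15,16]
v[mid]=7<12: swap v[7],v[8]; lo=8,mid=9 → [2,3,4,5,11,10,8,7,12,13,14,15,16]
end: lo=8, hi=8; v = [2,3,4,5,11,10,8,7,12,13,14,15,16]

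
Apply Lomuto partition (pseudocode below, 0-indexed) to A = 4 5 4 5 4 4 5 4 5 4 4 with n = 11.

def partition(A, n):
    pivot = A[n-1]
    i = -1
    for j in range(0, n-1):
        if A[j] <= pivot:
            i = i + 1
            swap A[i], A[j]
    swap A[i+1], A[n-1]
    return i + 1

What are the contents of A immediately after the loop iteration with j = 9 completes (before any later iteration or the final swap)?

pivot=4, i=-1
j=0: 4≤4, i=0, swap(0,0) ⇒ 4 5 4 5 4 4 5 4 5 4 4
j=1: 5>4, skip
j=2: 4≤4, i=1, swap(1,2) ⇒ 4 4 5 5 4 4 5 4 5 4 4
j=3: 5>4, skip
j=4: 4≤4, i=2, swap(2,4) ⇒ 4 4 4 5 5 4 5 4 5 4 4
j=5: 4≤4, i=3, swap(3,5) ⇒ 4 4 4 4 5 5 5 4 5 4 4
j=6: 5>4, skip
j=7: 4≤4, i=4, swap(4,7) ⇒ 4 4 4 4 4 5 5 5 5 4 4
j=8: 5>4, skip
j=9: 4≤4, i=5, swap(5,9) ⇒ 4 4 4 4 4 4 5 5 5 5 4
(after j=9) A = 4 4 4 4 4 4 5 5 5 5 4

4 4 4 4 4 4 5 5 5 5 4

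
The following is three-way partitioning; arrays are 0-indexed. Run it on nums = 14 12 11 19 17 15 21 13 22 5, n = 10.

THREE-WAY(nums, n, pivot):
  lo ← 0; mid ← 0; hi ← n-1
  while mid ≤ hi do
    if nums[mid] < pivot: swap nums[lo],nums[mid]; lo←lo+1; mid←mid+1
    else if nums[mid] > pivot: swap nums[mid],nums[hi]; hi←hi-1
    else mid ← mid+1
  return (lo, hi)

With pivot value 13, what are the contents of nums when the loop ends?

5 12 11 13 15 21 17 22 19 14

lo=0 mid=0 hi=9
14>13: swap(0,9), hi=8 ⇒ 5 12 11 19 17 15 21 13 22 14
5<13: swap(0,0), lo=1 mid=1 ⇒ 5 12 11 19 17 15 21 13 22 14
12<13: swap(1,1), lo=2 mid=2 ⇒ 5 12 11 19 17 15 21 13 22 14
11<13: swap(2,2), lo=3 mid=3 ⇒ 5 12 11 19 17 15 21 13 22 14
19>13: swap(3,8), hi=7 ⇒ 5 12 11 22 17 15 21 13 19 14
22>13: swap(3,7), hi=6 ⇒ 5 12 11 13 17 15 21 22 19 14
13=13: mid=4
17>13: swap(4,6), hi=5 ⇒ 5 12 11 13 21 15 17 22 19 14
21>13: swap(4,5), hi=4 ⇒ 5 12 11 13 15 21 17 22 19 14
15>13: swap(4,4), hi=3 ⇒ 5 12 11 13 15 21 17 22 19 14
done. lo=3 hi=3; nums=5 12 11 13 15 21 17 22 19 14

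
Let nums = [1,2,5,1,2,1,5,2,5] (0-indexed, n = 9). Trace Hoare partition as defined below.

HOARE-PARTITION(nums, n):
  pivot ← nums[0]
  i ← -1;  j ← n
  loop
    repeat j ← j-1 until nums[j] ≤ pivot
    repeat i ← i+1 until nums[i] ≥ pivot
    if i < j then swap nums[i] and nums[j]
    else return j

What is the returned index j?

pivot = nums[0] = 1; i = -1, j = 9
j→5 (nums[5]=1≤1), i→0 (nums[0]=1≥1); i<j, swap → [1,2,5,1,2,1,5,2,5]
j→3 (nums[3]=1≤1), i→1 (nums[1]=2≥1); i<j, swap → [1,1,5,2,2,1,5,2,5]
j→1, i→2; i≥j, return j=1. nums = [1,1,5,2,2,1,5,2,5]

1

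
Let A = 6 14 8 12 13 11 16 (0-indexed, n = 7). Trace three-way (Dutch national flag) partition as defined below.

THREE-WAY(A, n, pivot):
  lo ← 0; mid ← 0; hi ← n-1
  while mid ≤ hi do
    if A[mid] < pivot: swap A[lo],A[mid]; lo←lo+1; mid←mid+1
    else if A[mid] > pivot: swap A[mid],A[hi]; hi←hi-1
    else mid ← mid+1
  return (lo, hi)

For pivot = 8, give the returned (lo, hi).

pivot = 8; lo=0, mid=0, hi=6
A[mid]=6<8: swap A[0],A[0]; lo=1,mid=1 → 6 14 8 12 13 11 16
A[mid]=14>8: swap A[1],A[6]; hi=5 → 6 16 8 12 13 11 14
A[mid]=16>8: swap A[1],A[5]; hi=4 → 6 11 8 12 13 16 14
A[mid]=11>8: swap A[1],A[4]; hi=3 → 6 13 8 12 11 16 14
A[mid]=13>8: swap A[1],A[3]; hi=2 → 6 12 8 13 11 16 14
A[mid]=12>8: swap A[1],A[2]; hi=1 → 6 8 12 13 11 16 14
A[mid]=8=8: mid=2
end: lo=1, hi=1; A = 6 8 12 13 11 16 14

(1, 1)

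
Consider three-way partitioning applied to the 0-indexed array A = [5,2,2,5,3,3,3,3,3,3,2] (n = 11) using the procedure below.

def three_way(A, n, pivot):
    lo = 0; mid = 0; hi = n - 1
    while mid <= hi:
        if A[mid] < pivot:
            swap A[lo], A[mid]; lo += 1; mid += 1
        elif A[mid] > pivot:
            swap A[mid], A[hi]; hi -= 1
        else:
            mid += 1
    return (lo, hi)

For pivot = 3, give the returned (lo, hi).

(3, 8)

pivot = 3; lo=0, mid=0, hi=10
A[mid]=5>3: swap A[0],A[10]; hi=9 → [2,2,2,5,3,3,3,3,3,3,5]
A[mid]=2<3: swap A[0],A[0]; lo=1,mid=1 → [2,2,2,5,3,3,3,3,3,3,5]
A[mid]=2<3: swap A[1],A[1]; lo=2,mid=2 → [2,2,2,5,3,3,3,3,3,3,5]
A[mid]=2<3: swap A[2],A[2]; lo=3,mid=3 → [2,2,2,5,3,3,3,3,3,3,5]
A[mid]=5>3: swap A[3],A[9]; hi=8 → [2,2,2,3,3,3,3,3,3,5,5]
A[mid]=3=3: mid=4
A[mid]=3=3: mid=5
A[mid]=3=3: mid=6
A[mid]=3=3: mid=7
A[mid]=3=3: mid=8
A[mid]=3=3: mid=9
end: lo=3, hi=8; A = [2,2,2,3,3,3,3,3,3,5,5]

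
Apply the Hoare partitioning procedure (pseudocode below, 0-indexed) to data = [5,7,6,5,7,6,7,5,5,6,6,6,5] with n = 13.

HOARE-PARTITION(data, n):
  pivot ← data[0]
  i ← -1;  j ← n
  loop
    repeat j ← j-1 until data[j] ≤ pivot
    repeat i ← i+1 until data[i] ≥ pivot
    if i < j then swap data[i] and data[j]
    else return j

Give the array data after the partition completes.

pivot = data[0] = 5; i = -1, j = 13
j→12 (data[12]=5≤5), i→0 (data[0]=5≥5); i<j, swap → [5,7,6,5,7,6,7,5,5,6,6,6,5]
j→8 (data[8]=5≤5), i→1 (data[1]=7≥5); i<j, swap → [5,5,6,5,7,6,7,5,7,6,6,6,5]
j→7 (data[7]=5≤5), i→2 (data[2]=6≥5); i<j, swap → [5,5,5,5,7,6,7,6,7,6,6,6,5]
j→3, i→3; i≥j, return j=3. data = [5,5,5,5,7,6,7,6,7,6,6,6,5]

[5,5,5,5,7,6,7,6,7,6,6,6,5]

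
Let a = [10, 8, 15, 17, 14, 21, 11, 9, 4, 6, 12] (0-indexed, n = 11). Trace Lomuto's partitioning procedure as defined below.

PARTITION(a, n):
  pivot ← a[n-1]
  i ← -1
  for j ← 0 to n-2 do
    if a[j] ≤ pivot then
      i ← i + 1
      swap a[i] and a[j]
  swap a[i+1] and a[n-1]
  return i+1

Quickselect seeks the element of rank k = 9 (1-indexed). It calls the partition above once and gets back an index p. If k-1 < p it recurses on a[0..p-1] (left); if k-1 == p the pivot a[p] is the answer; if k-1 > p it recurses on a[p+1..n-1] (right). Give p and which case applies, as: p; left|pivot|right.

pivot=12, i=-1
j=0: 10≤12, i=0, swap(0,0) ⇒ [10, 8, 15, 17, 14, 21, 11, 9, 4, 6, 12]
j=1: 8≤12, i=1, swap(1,1) ⇒ [10, 8, 15, 17, 14, 21, 11, 9, 4, 6, 12]
j=2: 15>12, skip
j=3: 17>12, skip
j=4: 14>12, skip
j=5: 21>12, skip
j=6: 11≤12, i=2, swap(2,6) ⇒ [10, 8, 11, 17, 14, 21, 15, 9, 4, 6, 12]
j=7: 9≤12, i=3, swap(3,7) ⇒ [10, 8, 11, 9, 14, 21, 15, 17, 4, 6, 12]
j=8: 4≤12, i=4, swap(4,8) ⇒ [10, 8, 11, 9, 4, 21, 15, 17, 14, 6, 12]
j=9: 6≤12, i=5, swap(5,9) ⇒ [10, 8, 11, 9, 4, 6, 15, 17, 14, 21, 12]
swap(6,10) ⇒ [10, 8, 11, 9, 4, 6, 12, 17, 14, 21, 15]; return 6
p = 6; k-1 = 8 > 6 ⇒ right

6; right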